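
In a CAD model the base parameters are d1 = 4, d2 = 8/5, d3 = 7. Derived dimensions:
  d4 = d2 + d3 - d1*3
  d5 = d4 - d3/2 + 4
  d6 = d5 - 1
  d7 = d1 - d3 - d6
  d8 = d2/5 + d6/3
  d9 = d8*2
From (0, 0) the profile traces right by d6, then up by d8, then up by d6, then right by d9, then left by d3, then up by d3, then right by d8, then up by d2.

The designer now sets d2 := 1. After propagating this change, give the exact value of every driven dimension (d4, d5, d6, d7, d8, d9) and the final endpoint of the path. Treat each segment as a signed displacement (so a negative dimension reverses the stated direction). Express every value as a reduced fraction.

Apply edit: d2 := 1
  d4 = d2 + d3 - d1*3 = -4
  d5 = d4 - d3/2 + 4 = -7/2
  d6 = d5 - 1 = -9/2
  d7 = d1 - d3 - d6 = 3/2
  d8 = d2/5 + d6/3 = -13/10
  d9 = d8*2 = -13/5
Walk from origin (0, 0):
  seg 1: right by d6 = -9/2 → (-9/2, 0)
  seg 2: up by d8 = -13/10 → (-9/2, -13/10)
  seg 3: up by d6 = -9/2 → (-9/2, -29/5)
  seg 4: right by d9 = -13/5 → (-71/10, -29/5)
  seg 5: left by d3 = 7 → (-141/10, -29/5)
  seg 6: up by d3 = 7 → (-141/10, 6/5)
  seg 7: right by d8 = -13/10 → (-77/5, 6/5)
  seg 8: up by d2 = 1 → (-77/5, 11/5)

d4 = -4
d5 = -7/2
d6 = -9/2
d7 = 3/2
d8 = -13/10
d9 = -13/5
endpoint = (-77/5, 11/5)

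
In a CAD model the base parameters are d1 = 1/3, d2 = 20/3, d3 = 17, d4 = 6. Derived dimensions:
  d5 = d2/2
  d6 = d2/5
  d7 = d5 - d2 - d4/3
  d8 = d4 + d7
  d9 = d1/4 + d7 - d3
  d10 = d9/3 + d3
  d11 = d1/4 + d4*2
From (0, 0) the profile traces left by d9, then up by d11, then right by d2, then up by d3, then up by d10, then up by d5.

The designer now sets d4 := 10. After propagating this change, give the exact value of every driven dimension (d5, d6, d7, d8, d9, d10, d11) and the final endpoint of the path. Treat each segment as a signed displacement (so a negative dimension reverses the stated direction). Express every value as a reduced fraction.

d5 = 10/3
d6 = 4/3
d7 = -20/3
d8 = 10/3
d9 = -283/12
d10 = 329/36
d11 = 241/12
endpoint = (121/4, 446/9)

Apply edit: d4 := 10
  d5 = d2/2 = 10/3
  d6 = d2/5 = 4/3
  d7 = d5 - d2 - d4/3 = -20/3
  d8 = d4 + d7 = 10/3
  d9 = d1/4 + d7 - d3 = -283/12
  d10 = d9/3 + d3 = 329/36
  d11 = d1/4 + d4*2 = 241/12
Walk from origin (0, 0):
  seg 1: left by d9 = -283/12 → (283/12, 0)
  seg 2: up by d11 = 241/12 → (283/12, 241/12)
  seg 3: right by d2 = 20/3 → (121/4, 241/12)
  seg 4: up by d3 = 17 → (121/4, 445/12)
  seg 5: up by d10 = 329/36 → (121/4, 416/9)
  seg 6: up by d5 = 10/3 → (121/4, 446/9)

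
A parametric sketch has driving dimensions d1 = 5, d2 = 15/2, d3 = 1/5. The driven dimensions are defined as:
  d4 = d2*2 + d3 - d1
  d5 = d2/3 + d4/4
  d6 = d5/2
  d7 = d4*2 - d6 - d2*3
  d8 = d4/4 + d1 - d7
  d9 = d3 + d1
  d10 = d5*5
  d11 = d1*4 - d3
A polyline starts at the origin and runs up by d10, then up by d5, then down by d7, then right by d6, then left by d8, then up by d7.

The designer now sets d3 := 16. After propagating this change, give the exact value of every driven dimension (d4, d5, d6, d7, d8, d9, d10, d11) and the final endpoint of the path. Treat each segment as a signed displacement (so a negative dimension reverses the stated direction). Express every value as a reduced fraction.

Apply edit: d3 := 16
  d4 = d2*2 + d3 - d1 = 26
  d5 = d2/3 + d4/4 = 9
  d6 = d5/2 = 9/2
  d7 = d4*2 - d6 - d2*3 = 25
  d8 = d4/4 + d1 - d7 = -27/2
  d9 = d3 + d1 = 21
  d10 = d5*5 = 45
  d11 = d1*4 - d3 = 4
Walk from origin (0, 0):
  seg 1: up by d10 = 45 → (0, 45)
  seg 2: up by d5 = 9 → (0, 54)
  seg 3: down by d7 = 25 → (0, 29)
  seg 4: right by d6 = 9/2 → (9/2, 29)
  seg 5: left by d8 = -27/2 → (18, 29)
  seg 6: up by d7 = 25 → (18, 54)

d4 = 26
d5 = 9
d6 = 9/2
d7 = 25
d8 = -27/2
d9 = 21
d10 = 45
d11 = 4
endpoint = (18, 54)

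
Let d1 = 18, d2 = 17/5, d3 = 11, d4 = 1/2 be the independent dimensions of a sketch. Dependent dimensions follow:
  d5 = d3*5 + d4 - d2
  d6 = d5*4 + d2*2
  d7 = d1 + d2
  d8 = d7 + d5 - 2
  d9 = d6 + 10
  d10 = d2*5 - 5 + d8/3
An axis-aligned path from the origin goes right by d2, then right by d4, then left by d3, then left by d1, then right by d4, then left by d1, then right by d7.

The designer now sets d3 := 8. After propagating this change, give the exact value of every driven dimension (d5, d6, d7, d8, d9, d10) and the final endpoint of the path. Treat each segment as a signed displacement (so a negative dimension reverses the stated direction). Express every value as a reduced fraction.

Apply edit: d3 := 8
  d5 = d3*5 + d4 - d2 = 371/10
  d6 = d5*4 + d2*2 = 776/5
  d7 = d1 + d2 = 107/5
  d8 = d7 + d5 - 2 = 113/2
  d9 = d6 + 10 = 826/5
  d10 = d2*5 - 5 + d8/3 = 185/6
Walk from origin (0, 0):
  seg 1: right by d2 = 17/5 → (17/5, 0)
  seg 2: right by d4 = 1/2 → (39/10, 0)
  seg 3: left by d3 = 8 → (-41/10, 0)
  seg 4: left by d1 = 18 → (-221/10, 0)
  seg 5: right by d4 = 1/2 → (-108/5, 0)
  seg 6: left by d1 = 18 → (-198/5, 0)
  seg 7: right by d7 = 107/5 → (-91/5, 0)

d5 = 371/10
d6 = 776/5
d7 = 107/5
d8 = 113/2
d9 = 826/5
d10 = 185/6
endpoint = (-91/5, 0)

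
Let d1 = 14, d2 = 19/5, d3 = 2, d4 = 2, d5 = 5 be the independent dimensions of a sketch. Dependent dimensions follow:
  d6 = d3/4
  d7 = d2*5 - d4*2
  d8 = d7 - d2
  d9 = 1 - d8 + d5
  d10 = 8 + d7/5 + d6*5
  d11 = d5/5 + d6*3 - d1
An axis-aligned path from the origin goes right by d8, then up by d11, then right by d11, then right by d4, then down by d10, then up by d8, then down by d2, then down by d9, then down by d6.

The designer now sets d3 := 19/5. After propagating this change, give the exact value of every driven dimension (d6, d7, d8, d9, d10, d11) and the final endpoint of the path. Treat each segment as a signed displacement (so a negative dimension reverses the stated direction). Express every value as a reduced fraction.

d6 = 19/20
d7 = 15
d8 = 56/5
d9 = -26/5
d10 = 63/4
d11 = -203/20
endpoint = (61/20, -57/4)

Apply edit: d3 := 19/5
  d6 = d3/4 = 19/20
  d7 = d2*5 - d4*2 = 15
  d8 = d7 - d2 = 56/5
  d9 = 1 - d8 + d5 = -26/5
  d10 = 8 + d7/5 + d6*5 = 63/4
  d11 = d5/5 + d6*3 - d1 = -203/20
Walk from origin (0, 0):
  seg 1: right by d8 = 56/5 → (56/5, 0)
  seg 2: up by d11 = -203/20 → (56/5, -203/20)
  seg 3: right by d11 = -203/20 → (21/20, -203/20)
  seg 4: right by d4 = 2 → (61/20, -203/20)
  seg 5: down by d10 = 63/4 → (61/20, -259/10)
  seg 6: up by d8 = 56/5 → (61/20, -147/10)
  seg 7: down by d2 = 19/5 → (61/20, -37/2)
  seg 8: down by d9 = -26/5 → (61/20, -133/10)
  seg 9: down by d6 = 19/20 → (61/20, -57/4)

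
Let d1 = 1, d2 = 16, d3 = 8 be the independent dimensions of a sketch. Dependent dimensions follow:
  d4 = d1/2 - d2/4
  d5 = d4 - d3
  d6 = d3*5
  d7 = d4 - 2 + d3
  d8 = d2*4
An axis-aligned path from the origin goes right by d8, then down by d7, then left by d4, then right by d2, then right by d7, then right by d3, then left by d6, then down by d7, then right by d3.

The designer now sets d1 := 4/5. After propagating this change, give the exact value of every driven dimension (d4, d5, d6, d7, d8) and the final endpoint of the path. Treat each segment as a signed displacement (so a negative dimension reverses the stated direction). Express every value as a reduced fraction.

Apply edit: d1 := 4/5
  d4 = d1/2 - d2/4 = -18/5
  d5 = d4 - d3 = -58/5
  d6 = d3*5 = 40
  d7 = d4 - 2 + d3 = 12/5
  d8 = d2*4 = 64
Walk from origin (0, 0):
  seg 1: right by d8 = 64 → (64, 0)
  seg 2: down by d7 = 12/5 → (64, -12/5)
  seg 3: left by d4 = -18/5 → (338/5, -12/5)
  seg 4: right by d2 = 16 → (418/5, -12/5)
  seg 5: right by d7 = 12/5 → (86, -12/5)
  seg 6: right by d3 = 8 → (94, -12/5)
  seg 7: left by d6 = 40 → (54, -12/5)
  seg 8: down by d7 = 12/5 → (54, -24/5)
  seg 9: right by d3 = 8 → (62, -24/5)

d4 = -18/5
d5 = -58/5
d6 = 40
d7 = 12/5
d8 = 64
endpoint = (62, -24/5)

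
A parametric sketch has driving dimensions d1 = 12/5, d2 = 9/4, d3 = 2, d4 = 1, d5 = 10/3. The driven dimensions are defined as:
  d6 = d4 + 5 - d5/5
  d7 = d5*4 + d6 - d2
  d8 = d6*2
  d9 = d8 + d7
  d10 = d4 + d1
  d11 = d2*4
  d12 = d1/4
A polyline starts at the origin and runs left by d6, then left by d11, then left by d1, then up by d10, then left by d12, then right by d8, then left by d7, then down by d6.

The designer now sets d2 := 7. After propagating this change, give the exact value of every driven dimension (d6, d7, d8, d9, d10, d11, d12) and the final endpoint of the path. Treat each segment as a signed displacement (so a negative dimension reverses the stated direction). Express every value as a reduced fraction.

d6 = 16/3
d7 = 35/3
d8 = 32/3
d9 = 67/3
d10 = 17/5
d11 = 28
d12 = 3/5
endpoint = (-112/3, -29/15)

Apply edit: d2 := 7
  d6 = d4 + 5 - d5/5 = 16/3
  d7 = d5*4 + d6 - d2 = 35/3
  d8 = d6*2 = 32/3
  d9 = d8 + d7 = 67/3
  d10 = d4 + d1 = 17/5
  d11 = d2*4 = 28
  d12 = d1/4 = 3/5
Walk from origin (0, 0):
  seg 1: left by d6 = 16/3 → (-16/3, 0)
  seg 2: left by d11 = 28 → (-100/3, 0)
  seg 3: left by d1 = 12/5 → (-536/15, 0)
  seg 4: up by d10 = 17/5 → (-536/15, 17/5)
  seg 5: left by d12 = 3/5 → (-109/3, 17/5)
  seg 6: right by d8 = 32/3 → (-77/3, 17/5)
  seg 7: left by d7 = 35/3 → (-112/3, 17/5)
  seg 8: down by d6 = 16/3 → (-112/3, -29/15)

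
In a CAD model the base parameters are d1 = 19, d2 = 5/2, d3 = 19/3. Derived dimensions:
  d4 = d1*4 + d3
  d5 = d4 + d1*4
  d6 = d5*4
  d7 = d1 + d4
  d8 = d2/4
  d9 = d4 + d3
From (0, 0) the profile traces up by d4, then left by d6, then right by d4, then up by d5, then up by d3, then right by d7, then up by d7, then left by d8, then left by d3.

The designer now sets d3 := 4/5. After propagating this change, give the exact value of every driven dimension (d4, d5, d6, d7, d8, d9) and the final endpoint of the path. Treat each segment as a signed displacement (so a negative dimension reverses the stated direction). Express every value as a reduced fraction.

Apply edit: d3 := 4/5
  d4 = d1*4 + d3 = 384/5
  d5 = d4 + d1*4 = 764/5
  d6 = d5*4 = 3056/5
  d7 = d1 + d4 = 479/5
  d8 = d2/4 = 5/8
  d9 = d4 + d3 = 388/5
Walk from origin (0, 0):
  seg 1: up by d4 = 384/5 → (0, 384/5)
  seg 2: left by d6 = 3056/5 → (-3056/5, 384/5)
  seg 3: right by d4 = 384/5 → (-2672/5, 384/5)
  seg 4: up by d5 = 764/5 → (-2672/5, 1148/5)
  seg 5: up by d3 = 4/5 → (-2672/5, 1152/5)
  seg 6: right by d7 = 479/5 → (-2193/5, 1152/5)
  seg 7: up by d7 = 479/5 → (-2193/5, 1631/5)
  seg 8: left by d8 = 5/8 → (-17569/40, 1631/5)
  seg 9: left by d3 = 4/5 → (-17601/40, 1631/5)

d4 = 384/5
d5 = 764/5
d6 = 3056/5
d7 = 479/5
d8 = 5/8
d9 = 388/5
endpoint = (-17601/40, 1631/5)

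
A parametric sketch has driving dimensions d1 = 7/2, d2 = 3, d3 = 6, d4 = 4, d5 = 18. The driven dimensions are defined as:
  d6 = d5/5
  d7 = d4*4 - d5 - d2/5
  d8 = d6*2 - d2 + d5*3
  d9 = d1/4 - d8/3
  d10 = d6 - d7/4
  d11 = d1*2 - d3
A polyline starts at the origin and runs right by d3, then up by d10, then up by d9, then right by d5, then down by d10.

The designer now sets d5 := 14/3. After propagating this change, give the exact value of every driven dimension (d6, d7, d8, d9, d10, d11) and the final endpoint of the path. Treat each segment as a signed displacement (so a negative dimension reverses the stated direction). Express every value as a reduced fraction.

Apply edit: d5 := 14/3
  d6 = d5/5 = 14/15
  d7 = d4*4 - d5 - d2/5 = 161/15
  d8 = d6*2 - d2 + d5*3 = 193/15
  d9 = d1/4 - d8/3 = -1229/360
  d10 = d6 - d7/4 = -7/4
  d11 = d1*2 - d3 = 1
Walk from origin (0, 0):
  seg 1: right by d3 = 6 → (6, 0)
  seg 2: up by d10 = -7/4 → (6, -7/4)
  seg 3: up by d9 = -1229/360 → (6, -1859/360)
  seg 4: right by d5 = 14/3 → (32/3, -1859/360)
  seg 5: down by d10 = -7/4 → (32/3, -1229/360)

d6 = 14/15
d7 = 161/15
d8 = 193/15
d9 = -1229/360
d10 = -7/4
d11 = 1
endpoint = (32/3, -1229/360)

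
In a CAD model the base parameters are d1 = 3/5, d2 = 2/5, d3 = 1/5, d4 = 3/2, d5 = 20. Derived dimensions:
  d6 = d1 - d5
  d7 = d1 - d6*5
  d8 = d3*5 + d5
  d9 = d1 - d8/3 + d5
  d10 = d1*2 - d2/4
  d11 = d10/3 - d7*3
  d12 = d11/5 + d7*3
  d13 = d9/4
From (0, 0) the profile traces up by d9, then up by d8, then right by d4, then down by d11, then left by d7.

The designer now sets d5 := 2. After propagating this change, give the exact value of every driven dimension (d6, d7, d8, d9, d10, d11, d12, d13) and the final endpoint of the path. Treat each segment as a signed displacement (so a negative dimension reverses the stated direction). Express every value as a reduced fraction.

d6 = -7/5
d7 = 38/5
d8 = 3
d9 = 8/5
d10 = 11/10
d11 = -673/30
d12 = 2747/150
d13 = 2/5
endpoint = (-61/10, 811/30)

Apply edit: d5 := 2
  d6 = d1 - d5 = -7/5
  d7 = d1 - d6*5 = 38/5
  d8 = d3*5 + d5 = 3
  d9 = d1 - d8/3 + d5 = 8/5
  d10 = d1*2 - d2/4 = 11/10
  d11 = d10/3 - d7*3 = -673/30
  d12 = d11/5 + d7*3 = 2747/150
  d13 = d9/4 = 2/5
Walk from origin (0, 0):
  seg 1: up by d9 = 8/5 → (0, 8/5)
  seg 2: up by d8 = 3 → (0, 23/5)
  seg 3: right by d4 = 3/2 → (3/2, 23/5)
  seg 4: down by d11 = -673/30 → (3/2, 811/30)
  seg 5: left by d7 = 38/5 → (-61/10, 811/30)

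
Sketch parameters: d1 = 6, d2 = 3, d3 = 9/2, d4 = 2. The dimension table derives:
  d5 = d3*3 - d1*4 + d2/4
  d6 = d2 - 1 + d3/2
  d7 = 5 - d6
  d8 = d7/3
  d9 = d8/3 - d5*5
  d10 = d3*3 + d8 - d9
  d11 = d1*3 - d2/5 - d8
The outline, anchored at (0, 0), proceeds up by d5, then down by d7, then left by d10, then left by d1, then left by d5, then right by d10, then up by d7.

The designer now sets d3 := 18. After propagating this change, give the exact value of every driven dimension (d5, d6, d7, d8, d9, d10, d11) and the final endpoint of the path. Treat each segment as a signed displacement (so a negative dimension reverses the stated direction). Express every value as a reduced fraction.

Apply edit: d3 := 18
  d5 = d3*3 - d1*4 + d2/4 = 123/4
  d6 = d2 - 1 + d3/2 = 11
  d7 = 5 - d6 = -6
  d8 = d7/3 = -2
  d9 = d8/3 - d5*5 = -1853/12
  d10 = d3*3 + d8 - d9 = 2477/12
  d11 = d1*3 - d2/5 - d8 = 97/5
Walk from origin (0, 0):
  seg 1: up by d5 = 123/4 → (0, 123/4)
  seg 2: down by d7 = -6 → (0, 147/4)
  seg 3: left by d10 = 2477/12 → (-2477/12, 147/4)
  seg 4: left by d1 = 6 → (-2549/12, 147/4)
  seg 5: left by d5 = 123/4 → (-1459/6, 147/4)
  seg 6: right by d10 = 2477/12 → (-147/4, 147/4)
  seg 7: up by d7 = -6 → (-147/4, 123/4)

d5 = 123/4
d6 = 11
d7 = -6
d8 = -2
d9 = -1853/12
d10 = 2477/12
d11 = 97/5
endpoint = (-147/4, 123/4)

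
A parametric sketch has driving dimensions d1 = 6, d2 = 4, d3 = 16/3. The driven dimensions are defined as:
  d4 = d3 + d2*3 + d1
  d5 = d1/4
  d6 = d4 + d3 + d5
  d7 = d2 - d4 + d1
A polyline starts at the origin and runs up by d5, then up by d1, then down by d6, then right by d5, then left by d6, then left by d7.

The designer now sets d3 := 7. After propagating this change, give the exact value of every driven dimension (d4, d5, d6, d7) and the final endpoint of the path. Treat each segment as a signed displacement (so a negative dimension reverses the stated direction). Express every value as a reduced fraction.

d4 = 25
d5 = 3/2
d6 = 67/2
d7 = -15
endpoint = (-17, -26)

Apply edit: d3 := 7
  d4 = d3 + d2*3 + d1 = 25
  d5 = d1/4 = 3/2
  d6 = d4 + d3 + d5 = 67/2
  d7 = d2 - d4 + d1 = -15
Walk from origin (0, 0):
  seg 1: up by d5 = 3/2 → (0, 3/2)
  seg 2: up by d1 = 6 → (0, 15/2)
  seg 3: down by d6 = 67/2 → (0, -26)
  seg 4: right by d5 = 3/2 → (3/2, -26)
  seg 5: left by d6 = 67/2 → (-32, -26)
  seg 6: left by d7 = -15 → (-17, -26)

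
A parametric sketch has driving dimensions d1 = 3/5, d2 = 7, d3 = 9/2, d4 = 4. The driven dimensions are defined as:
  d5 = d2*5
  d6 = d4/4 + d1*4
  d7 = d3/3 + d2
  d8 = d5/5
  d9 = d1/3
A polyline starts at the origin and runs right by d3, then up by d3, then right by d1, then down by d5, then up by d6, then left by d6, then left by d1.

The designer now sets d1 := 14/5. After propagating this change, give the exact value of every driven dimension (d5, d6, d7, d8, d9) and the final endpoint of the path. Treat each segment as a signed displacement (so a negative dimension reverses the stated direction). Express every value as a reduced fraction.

Apply edit: d1 := 14/5
  d5 = d2*5 = 35
  d6 = d4/4 + d1*4 = 61/5
  d7 = d3/3 + d2 = 17/2
  d8 = d5/5 = 7
  d9 = d1/3 = 14/15
Walk from origin (0, 0):
  seg 1: right by d3 = 9/2 → (9/2, 0)
  seg 2: up by d3 = 9/2 → (9/2, 9/2)
  seg 3: right by d1 = 14/5 → (73/10, 9/2)
  seg 4: down by d5 = 35 → (73/10, -61/2)
  seg 5: up by d6 = 61/5 → (73/10, -183/10)
  seg 6: left by d6 = 61/5 → (-49/10, -183/10)
  seg 7: left by d1 = 14/5 → (-77/10, -183/10)

d5 = 35
d6 = 61/5
d7 = 17/2
d8 = 7
d9 = 14/15
endpoint = (-77/10, -183/10)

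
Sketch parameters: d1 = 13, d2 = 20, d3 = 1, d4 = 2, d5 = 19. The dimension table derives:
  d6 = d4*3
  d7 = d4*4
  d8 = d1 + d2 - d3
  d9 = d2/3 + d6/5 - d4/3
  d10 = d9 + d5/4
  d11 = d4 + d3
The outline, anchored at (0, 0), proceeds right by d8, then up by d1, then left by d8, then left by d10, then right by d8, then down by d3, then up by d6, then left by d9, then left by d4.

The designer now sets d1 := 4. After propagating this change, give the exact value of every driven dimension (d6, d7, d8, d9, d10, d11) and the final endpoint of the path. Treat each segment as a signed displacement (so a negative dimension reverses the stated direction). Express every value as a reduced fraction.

Apply edit: d1 := 4
  d6 = d4*3 = 6
  d7 = d4*4 = 8
  d8 = d1 + d2 - d3 = 23
  d9 = d2/3 + d6/5 - d4/3 = 36/5
  d10 = d9 + d5/4 = 239/20
  d11 = d4 + d3 = 3
Walk from origin (0, 0):
  seg 1: right by d8 = 23 → (23, 0)
  seg 2: up by d1 = 4 → (23, 4)
  seg 3: left by d8 = 23 → (0, 4)
  seg 4: left by d10 = 239/20 → (-239/20, 4)
  seg 5: right by d8 = 23 → (221/20, 4)
  seg 6: down by d3 = 1 → (221/20, 3)
  seg 7: up by d6 = 6 → (221/20, 9)
  seg 8: left by d9 = 36/5 → (77/20, 9)
  seg 9: left by d4 = 2 → (37/20, 9)

d6 = 6
d7 = 8
d8 = 23
d9 = 36/5
d10 = 239/20
d11 = 3
endpoint = (37/20, 9)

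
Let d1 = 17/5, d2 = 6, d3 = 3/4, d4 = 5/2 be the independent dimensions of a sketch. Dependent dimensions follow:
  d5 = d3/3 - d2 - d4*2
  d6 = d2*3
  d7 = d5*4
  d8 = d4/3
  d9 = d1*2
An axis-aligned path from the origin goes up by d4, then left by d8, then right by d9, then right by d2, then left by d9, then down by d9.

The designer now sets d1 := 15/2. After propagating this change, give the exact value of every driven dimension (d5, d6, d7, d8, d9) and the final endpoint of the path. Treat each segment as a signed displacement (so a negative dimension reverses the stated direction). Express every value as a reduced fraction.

Apply edit: d1 := 15/2
  d5 = d3/3 - d2 - d4*2 = -43/4
  d6 = d2*3 = 18
  d7 = d5*4 = -43
  d8 = d4/3 = 5/6
  d9 = d1*2 = 15
Walk from origin (0, 0):
  seg 1: up by d4 = 5/2 → (0, 5/2)
  seg 2: left by d8 = 5/6 → (-5/6, 5/2)
  seg 3: right by d9 = 15 → (85/6, 5/2)
  seg 4: right by d2 = 6 → (121/6, 5/2)
  seg 5: left by d9 = 15 → (31/6, 5/2)
  seg 6: down by d9 = 15 → (31/6, -25/2)

d5 = -43/4
d6 = 18
d7 = -43
d8 = 5/6
d9 = 15
endpoint = (31/6, -25/2)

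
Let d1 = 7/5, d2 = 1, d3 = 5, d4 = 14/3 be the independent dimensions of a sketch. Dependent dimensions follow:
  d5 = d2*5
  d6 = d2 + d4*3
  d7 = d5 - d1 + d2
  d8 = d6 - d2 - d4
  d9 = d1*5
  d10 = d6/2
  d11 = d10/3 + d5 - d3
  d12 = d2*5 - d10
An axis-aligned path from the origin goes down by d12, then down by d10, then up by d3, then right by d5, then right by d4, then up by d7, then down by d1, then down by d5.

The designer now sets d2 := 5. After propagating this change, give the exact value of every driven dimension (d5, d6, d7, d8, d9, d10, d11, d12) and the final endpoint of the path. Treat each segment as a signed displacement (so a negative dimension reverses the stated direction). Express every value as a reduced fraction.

Apply edit: d2 := 5
  d5 = d2*5 = 25
  d6 = d2 + d4*3 = 19
  d7 = d5 - d1 + d2 = 143/5
  d8 = d6 - d2 - d4 = 28/3
  d9 = d1*5 = 7
  d10 = d6/2 = 19/2
  d11 = d10/3 + d5 - d3 = 139/6
  d12 = d2*5 - d10 = 31/2
Walk from origin (0, 0):
  seg 1: down by d12 = 31/2 → (0, -31/2)
  seg 2: down by d10 = 19/2 → (0, -25)
  seg 3: up by d3 = 5 → (0, -20)
  seg 4: right by d5 = 25 → (25, -20)
  seg 5: right by d4 = 14/3 → (89/3, -20)
  seg 6: up by d7 = 143/5 → (89/3, 43/5)
  seg 7: down by d1 = 7/5 → (89/3, 36/5)
  seg 8: down by d5 = 25 → (89/3, -89/5)

d5 = 25
d6 = 19
d7 = 143/5
d8 = 28/3
d9 = 7
d10 = 19/2
d11 = 139/6
d12 = 31/2
endpoint = (89/3, -89/5)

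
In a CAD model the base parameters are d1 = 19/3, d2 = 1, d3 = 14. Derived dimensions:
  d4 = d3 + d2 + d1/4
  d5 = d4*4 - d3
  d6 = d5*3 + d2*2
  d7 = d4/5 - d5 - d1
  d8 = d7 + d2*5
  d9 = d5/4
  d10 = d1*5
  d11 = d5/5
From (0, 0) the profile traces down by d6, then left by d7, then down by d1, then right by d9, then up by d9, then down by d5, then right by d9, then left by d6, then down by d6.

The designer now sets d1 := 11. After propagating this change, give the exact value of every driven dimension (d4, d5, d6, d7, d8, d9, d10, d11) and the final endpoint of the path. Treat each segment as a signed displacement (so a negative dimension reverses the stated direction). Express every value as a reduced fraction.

Apply edit: d1 := 11
  d4 = d3 + d2 + d1/4 = 71/4
  d5 = d4*4 - d3 = 57
  d6 = d5*3 + d2*2 = 173
  d7 = d4/5 - d5 - d1 = -1289/20
  d8 = d7 + d2*5 = -1189/20
  d9 = d5/4 = 57/4
  d10 = d1*5 = 55
  d11 = d5/5 = 57/5
Walk from origin (0, 0):
  seg 1: down by d6 = 173 → (0, -173)
  seg 2: left by d7 = -1289/20 → (1289/20, -173)
  seg 3: down by d1 = 11 → (1289/20, -184)
  seg 4: right by d9 = 57/4 → (787/10, -184)
  seg 5: up by d9 = 57/4 → (787/10, -679/4)
  seg 6: down by d5 = 57 → (787/10, -907/4)
  seg 7: right by d9 = 57/4 → (1859/20, -907/4)
  seg 8: left by d6 = 173 → (-1601/20, -907/4)
  seg 9: down by d6 = 173 → (-1601/20, -1599/4)

d4 = 71/4
d5 = 57
d6 = 173
d7 = -1289/20
d8 = -1189/20
d9 = 57/4
d10 = 55
d11 = 57/5
endpoint = (-1601/20, -1599/4)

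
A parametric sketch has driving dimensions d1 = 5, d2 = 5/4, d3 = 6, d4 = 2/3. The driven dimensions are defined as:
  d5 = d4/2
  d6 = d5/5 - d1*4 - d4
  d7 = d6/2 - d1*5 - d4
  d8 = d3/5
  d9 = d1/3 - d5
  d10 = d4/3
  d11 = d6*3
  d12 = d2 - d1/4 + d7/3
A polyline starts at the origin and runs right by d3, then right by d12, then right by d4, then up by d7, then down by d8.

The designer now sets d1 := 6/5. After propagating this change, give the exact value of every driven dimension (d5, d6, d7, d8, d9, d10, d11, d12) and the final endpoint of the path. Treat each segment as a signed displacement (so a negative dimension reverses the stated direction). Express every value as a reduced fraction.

d5 = 1/3
d6 = -27/5
d7 = -281/30
d8 = 6/5
d9 = 1/15
d10 = 2/9
d11 = -81/5
d12 = -391/180
endpoint = (809/180, -317/30)

Apply edit: d1 := 6/5
  d5 = d4/2 = 1/3
  d6 = d5/5 - d1*4 - d4 = -27/5
  d7 = d6/2 - d1*5 - d4 = -281/30
  d8 = d3/5 = 6/5
  d9 = d1/3 - d5 = 1/15
  d10 = d4/3 = 2/9
  d11 = d6*3 = -81/5
  d12 = d2 - d1/4 + d7/3 = -391/180
Walk from origin (0, 0):
  seg 1: right by d3 = 6 → (6, 0)
  seg 2: right by d12 = -391/180 → (689/180, 0)
  seg 3: right by d4 = 2/3 → (809/180, 0)
  seg 4: up by d7 = -281/30 → (809/180, -281/30)
  seg 5: down by d8 = 6/5 → (809/180, -317/30)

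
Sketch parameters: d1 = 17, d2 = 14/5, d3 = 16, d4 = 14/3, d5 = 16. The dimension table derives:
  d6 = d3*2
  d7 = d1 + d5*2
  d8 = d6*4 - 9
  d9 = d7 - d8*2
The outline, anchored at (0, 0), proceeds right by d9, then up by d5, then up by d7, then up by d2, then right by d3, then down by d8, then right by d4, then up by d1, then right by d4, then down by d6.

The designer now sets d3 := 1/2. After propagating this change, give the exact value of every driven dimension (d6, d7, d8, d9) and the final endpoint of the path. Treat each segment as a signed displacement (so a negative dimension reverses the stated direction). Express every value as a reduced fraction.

Apply edit: d3 := 1/2
  d6 = d3*2 = 1
  d7 = d1 + d5*2 = 49
  d8 = d6*4 - 9 = -5
  d9 = d7 - d8*2 = 59
Walk from origin (0, 0):
  seg 1: right by d9 = 59 → (59, 0)
  seg 2: up by d5 = 16 → (59, 16)
  seg 3: up by d7 = 49 → (59, 65)
  seg 4: up by d2 = 14/5 → (59, 339/5)
  seg 5: right by d3 = 1/2 → (119/2, 339/5)
  seg 6: down by d8 = -5 → (119/2, 364/5)
  seg 7: right by d4 = 14/3 → (385/6, 364/5)
  seg 8: up by d1 = 17 → (385/6, 449/5)
  seg 9: right by d4 = 14/3 → (413/6, 449/5)
  seg 10: down by d6 = 1 → (413/6, 444/5)

d6 = 1
d7 = 49
d8 = -5
d9 = 59
endpoint = (413/6, 444/5)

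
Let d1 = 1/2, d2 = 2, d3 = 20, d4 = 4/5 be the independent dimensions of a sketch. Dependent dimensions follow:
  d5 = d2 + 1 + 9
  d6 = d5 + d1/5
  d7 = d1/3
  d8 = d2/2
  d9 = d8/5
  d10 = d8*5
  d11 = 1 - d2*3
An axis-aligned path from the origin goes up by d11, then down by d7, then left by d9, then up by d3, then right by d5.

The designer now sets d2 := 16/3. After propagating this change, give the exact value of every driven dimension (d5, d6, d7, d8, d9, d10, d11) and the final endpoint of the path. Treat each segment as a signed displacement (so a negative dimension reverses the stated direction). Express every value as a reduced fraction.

Apply edit: d2 := 16/3
  d5 = d2 + 1 + 9 = 46/3
  d6 = d5 + d1/5 = 463/30
  d7 = d1/3 = 1/6
  d8 = d2/2 = 8/3
  d9 = d8/5 = 8/15
  d10 = d8*5 = 40/3
  d11 = 1 - d2*3 = -15
Walk from origin (0, 0):
  seg 1: up by d11 = -15 → (0, -15)
  seg 2: down by d7 = 1/6 → (0, -91/6)
  seg 3: left by d9 = 8/15 → (-8/15, -91/6)
  seg 4: up by d3 = 20 → (-8/15, 29/6)
  seg 5: right by d5 = 46/3 → (74/5, 29/6)

d5 = 46/3
d6 = 463/30
d7 = 1/6
d8 = 8/3
d9 = 8/15
d10 = 40/3
d11 = -15
endpoint = (74/5, 29/6)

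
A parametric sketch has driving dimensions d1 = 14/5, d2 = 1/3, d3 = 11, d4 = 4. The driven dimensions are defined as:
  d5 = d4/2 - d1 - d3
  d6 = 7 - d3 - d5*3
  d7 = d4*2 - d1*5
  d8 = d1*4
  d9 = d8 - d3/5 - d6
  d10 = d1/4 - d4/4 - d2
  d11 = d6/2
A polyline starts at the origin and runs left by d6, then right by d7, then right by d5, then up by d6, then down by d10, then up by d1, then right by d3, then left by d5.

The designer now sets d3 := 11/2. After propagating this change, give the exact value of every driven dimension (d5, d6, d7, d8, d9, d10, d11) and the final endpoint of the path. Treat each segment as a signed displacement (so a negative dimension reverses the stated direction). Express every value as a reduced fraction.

Apply edit: d3 := 11/2
  d5 = d4/2 - d1 - d3 = -63/10
  d6 = 7 - d3 - d5*3 = 102/5
  d7 = d4*2 - d1*5 = -6
  d8 = d1*4 = 56/5
  d9 = d8 - d3/5 - d6 = -103/10
  d10 = d1/4 - d4/4 - d2 = -19/30
  d11 = d6/2 = 51/5
Walk from origin (0, 0):
  seg 1: left by d6 = 102/5 → (-102/5, 0)
  seg 2: right by d7 = -6 → (-132/5, 0)
  seg 3: right by d5 = -63/10 → (-327/10, 0)
  seg 4: up by d6 = 102/5 → (-327/10, 102/5)
  seg 5: down by d10 = -19/30 → (-327/10, 631/30)
  seg 6: up by d1 = 14/5 → (-327/10, 143/6)
  seg 7: right by d3 = 11/2 → (-136/5, 143/6)
  seg 8: left by d5 = -63/10 → (-209/10, 143/6)

d5 = -63/10
d6 = 102/5
d7 = -6
d8 = 56/5
d9 = -103/10
d10 = -19/30
d11 = 51/5
endpoint = (-209/10, 143/6)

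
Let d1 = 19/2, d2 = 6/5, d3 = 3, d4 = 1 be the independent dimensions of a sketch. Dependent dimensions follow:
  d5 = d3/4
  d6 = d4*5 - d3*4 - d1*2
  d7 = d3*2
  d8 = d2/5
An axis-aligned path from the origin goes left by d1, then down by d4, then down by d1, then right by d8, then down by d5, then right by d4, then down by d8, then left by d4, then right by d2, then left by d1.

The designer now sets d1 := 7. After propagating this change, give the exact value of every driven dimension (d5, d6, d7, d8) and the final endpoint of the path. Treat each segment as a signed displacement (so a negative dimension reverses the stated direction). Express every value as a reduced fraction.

d5 = 3/4
d6 = -21
d7 = 6
d8 = 6/25
endpoint = (-314/25, -899/100)

Apply edit: d1 := 7
  d5 = d3/4 = 3/4
  d6 = d4*5 - d3*4 - d1*2 = -21
  d7 = d3*2 = 6
  d8 = d2/5 = 6/25
Walk from origin (0, 0):
  seg 1: left by d1 = 7 → (-7, 0)
  seg 2: down by d4 = 1 → (-7, -1)
  seg 3: down by d1 = 7 → (-7, -8)
  seg 4: right by d8 = 6/25 → (-169/25, -8)
  seg 5: down by d5 = 3/4 → (-169/25, -35/4)
  seg 6: right by d4 = 1 → (-144/25, -35/4)
  seg 7: down by d8 = 6/25 → (-144/25, -899/100)
  seg 8: left by d4 = 1 → (-169/25, -899/100)
  seg 9: right by d2 = 6/5 → (-139/25, -899/100)
  seg 10: left by d1 = 7 → (-314/25, -899/100)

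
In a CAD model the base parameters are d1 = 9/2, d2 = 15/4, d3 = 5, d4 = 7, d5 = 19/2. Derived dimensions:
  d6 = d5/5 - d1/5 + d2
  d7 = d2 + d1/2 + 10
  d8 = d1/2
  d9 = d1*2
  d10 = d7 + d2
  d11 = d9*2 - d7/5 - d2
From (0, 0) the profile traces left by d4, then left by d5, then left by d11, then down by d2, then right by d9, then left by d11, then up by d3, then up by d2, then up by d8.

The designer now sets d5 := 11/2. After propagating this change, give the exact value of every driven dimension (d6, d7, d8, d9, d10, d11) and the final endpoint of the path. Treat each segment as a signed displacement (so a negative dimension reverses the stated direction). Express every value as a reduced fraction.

d6 = 79/20
d7 = 16
d8 = 9/4
d9 = 9
d10 = 79/4
d11 = 221/20
endpoint = (-128/5, 29/4)

Apply edit: d5 := 11/2
  d6 = d5/5 - d1/5 + d2 = 79/20
  d7 = d2 + d1/2 + 10 = 16
  d8 = d1/2 = 9/4
  d9 = d1*2 = 9
  d10 = d7 + d2 = 79/4
  d11 = d9*2 - d7/5 - d2 = 221/20
Walk from origin (0, 0):
  seg 1: left by d4 = 7 → (-7, 0)
  seg 2: left by d5 = 11/2 → (-25/2, 0)
  seg 3: left by d11 = 221/20 → (-471/20, 0)
  seg 4: down by d2 = 15/4 → (-471/20, -15/4)
  seg 5: right by d9 = 9 → (-291/20, -15/4)
  seg 6: left by d11 = 221/20 → (-128/5, -15/4)
  seg 7: up by d3 = 5 → (-128/5, 5/4)
  seg 8: up by d2 = 15/4 → (-128/5, 5)
  seg 9: up by d8 = 9/4 → (-128/5, 29/4)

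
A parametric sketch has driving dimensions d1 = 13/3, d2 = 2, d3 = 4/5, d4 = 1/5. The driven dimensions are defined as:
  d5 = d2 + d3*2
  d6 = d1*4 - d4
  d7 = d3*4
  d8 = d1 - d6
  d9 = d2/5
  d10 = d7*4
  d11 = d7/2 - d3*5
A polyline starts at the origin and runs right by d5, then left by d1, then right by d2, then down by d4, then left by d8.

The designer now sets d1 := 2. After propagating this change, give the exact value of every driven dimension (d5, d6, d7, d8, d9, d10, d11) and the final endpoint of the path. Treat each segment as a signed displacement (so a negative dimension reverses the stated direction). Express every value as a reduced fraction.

d5 = 18/5
d6 = 39/5
d7 = 16/5
d8 = -29/5
d9 = 2/5
d10 = 64/5
d11 = -12/5
endpoint = (47/5, -1/5)

Apply edit: d1 := 2
  d5 = d2 + d3*2 = 18/5
  d6 = d1*4 - d4 = 39/5
  d7 = d3*4 = 16/5
  d8 = d1 - d6 = -29/5
  d9 = d2/5 = 2/5
  d10 = d7*4 = 64/5
  d11 = d7/2 - d3*5 = -12/5
Walk from origin (0, 0):
  seg 1: right by d5 = 18/5 → (18/5, 0)
  seg 2: left by d1 = 2 → (8/5, 0)
  seg 3: right by d2 = 2 → (18/5, 0)
  seg 4: down by d4 = 1/5 → (18/5, -1/5)
  seg 5: left by d8 = -29/5 → (47/5, -1/5)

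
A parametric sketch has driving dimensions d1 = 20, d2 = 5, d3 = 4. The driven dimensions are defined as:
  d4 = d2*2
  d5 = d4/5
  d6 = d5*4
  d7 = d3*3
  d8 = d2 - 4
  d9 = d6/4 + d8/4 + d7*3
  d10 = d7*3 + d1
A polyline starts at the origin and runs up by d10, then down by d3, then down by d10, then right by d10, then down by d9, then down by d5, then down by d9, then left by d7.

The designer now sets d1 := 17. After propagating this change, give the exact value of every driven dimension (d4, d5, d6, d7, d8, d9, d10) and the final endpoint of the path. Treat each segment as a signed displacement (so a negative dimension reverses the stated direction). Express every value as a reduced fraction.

d4 = 10
d5 = 2
d6 = 8
d7 = 12
d8 = 1
d9 = 153/4
d10 = 53
endpoint = (41, -165/2)

Apply edit: d1 := 17
  d4 = d2*2 = 10
  d5 = d4/5 = 2
  d6 = d5*4 = 8
  d7 = d3*3 = 12
  d8 = d2 - 4 = 1
  d9 = d6/4 + d8/4 + d7*3 = 153/4
  d10 = d7*3 + d1 = 53
Walk from origin (0, 0):
  seg 1: up by d10 = 53 → (0, 53)
  seg 2: down by d3 = 4 → (0, 49)
  seg 3: down by d10 = 53 → (0, -4)
  seg 4: right by d10 = 53 → (53, -4)
  seg 5: down by d9 = 153/4 → (53, -169/4)
  seg 6: down by d5 = 2 → (53, -177/4)
  seg 7: down by d9 = 153/4 → (53, -165/2)
  seg 8: left by d7 = 12 → (41, -165/2)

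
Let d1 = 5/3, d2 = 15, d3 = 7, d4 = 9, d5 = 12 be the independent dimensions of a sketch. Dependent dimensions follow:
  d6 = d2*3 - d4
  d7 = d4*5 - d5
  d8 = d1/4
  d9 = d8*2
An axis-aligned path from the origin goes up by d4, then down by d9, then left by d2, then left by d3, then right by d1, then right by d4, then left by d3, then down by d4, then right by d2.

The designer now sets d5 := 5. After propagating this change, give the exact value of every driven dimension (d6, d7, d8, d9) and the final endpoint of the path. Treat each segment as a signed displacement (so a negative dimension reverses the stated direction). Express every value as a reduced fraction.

Apply edit: d5 := 5
  d6 = d2*3 - d4 = 36
  d7 = d4*5 - d5 = 40
  d8 = d1/4 = 5/12
  d9 = d8*2 = 5/6
Walk from origin (0, 0):
  seg 1: up by d4 = 9 → (0, 9)
  seg 2: down by d9 = 5/6 → (0, 49/6)
  seg 3: left by d2 = 15 → (-15, 49/6)
  seg 4: left by d3 = 7 → (-22, 49/6)
  seg 5: right by d1 = 5/3 → (-61/3, 49/6)
  seg 6: right by d4 = 9 → (-34/3, 49/6)
  seg 7: left by d3 = 7 → (-55/3, 49/6)
  seg 8: down by d4 = 9 → (-55/3, -5/6)
  seg 9: right by d2 = 15 → (-10/3, -5/6)

d6 = 36
d7 = 40
d8 = 5/12
d9 = 5/6
endpoint = (-10/3, -5/6)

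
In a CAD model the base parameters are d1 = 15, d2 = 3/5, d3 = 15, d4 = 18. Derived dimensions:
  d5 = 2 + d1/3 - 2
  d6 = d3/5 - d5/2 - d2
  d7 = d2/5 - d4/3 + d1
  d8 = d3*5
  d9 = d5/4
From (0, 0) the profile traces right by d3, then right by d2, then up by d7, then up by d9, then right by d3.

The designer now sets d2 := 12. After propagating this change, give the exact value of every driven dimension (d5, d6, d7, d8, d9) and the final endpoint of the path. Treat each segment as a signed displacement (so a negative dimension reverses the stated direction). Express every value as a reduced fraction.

d5 = 5
d6 = -23/2
d7 = 57/5
d8 = 75
d9 = 5/4
endpoint = (42, 253/20)

Apply edit: d2 := 12
  d5 = 2 + d1/3 - 2 = 5
  d6 = d3/5 - d5/2 - d2 = -23/2
  d7 = d2/5 - d4/3 + d1 = 57/5
  d8 = d3*5 = 75
  d9 = d5/4 = 5/4
Walk from origin (0, 0):
  seg 1: right by d3 = 15 → (15, 0)
  seg 2: right by d2 = 12 → (27, 0)
  seg 3: up by d7 = 57/5 → (27, 57/5)
  seg 4: up by d9 = 5/4 → (27, 253/20)
  seg 5: right by d3 = 15 → (42, 253/20)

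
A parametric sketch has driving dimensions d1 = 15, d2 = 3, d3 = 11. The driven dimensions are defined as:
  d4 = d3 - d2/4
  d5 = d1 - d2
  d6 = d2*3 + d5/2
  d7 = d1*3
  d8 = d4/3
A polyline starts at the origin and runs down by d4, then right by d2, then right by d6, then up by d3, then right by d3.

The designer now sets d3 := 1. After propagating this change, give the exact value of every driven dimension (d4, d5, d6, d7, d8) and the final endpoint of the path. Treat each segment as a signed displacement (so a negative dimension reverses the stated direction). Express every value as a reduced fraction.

Apply edit: d3 := 1
  d4 = d3 - d2/4 = 1/4
  d5 = d1 - d2 = 12
  d6 = d2*3 + d5/2 = 15
  d7 = d1*3 = 45
  d8 = d4/3 = 1/12
Walk from origin (0, 0):
  seg 1: down by d4 = 1/4 → (0, -1/4)
  seg 2: right by d2 = 3 → (3, -1/4)
  seg 3: right by d6 = 15 → (18, -1/4)
  seg 4: up by d3 = 1 → (18, 3/4)
  seg 5: right by d3 = 1 → (19, 3/4)

d4 = 1/4
d5 = 12
d6 = 15
d7 = 45
d8 = 1/12
endpoint = (19, 3/4)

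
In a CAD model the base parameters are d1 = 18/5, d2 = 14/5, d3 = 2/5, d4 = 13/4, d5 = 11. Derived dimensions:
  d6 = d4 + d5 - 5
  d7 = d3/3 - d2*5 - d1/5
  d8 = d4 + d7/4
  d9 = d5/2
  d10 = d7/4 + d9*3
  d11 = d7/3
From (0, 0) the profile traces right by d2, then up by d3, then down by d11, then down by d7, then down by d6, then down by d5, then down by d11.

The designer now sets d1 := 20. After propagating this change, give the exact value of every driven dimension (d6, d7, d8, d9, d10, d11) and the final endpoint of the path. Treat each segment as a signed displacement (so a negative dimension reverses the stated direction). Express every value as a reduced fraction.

d6 = 37/4
d7 = -268/15
d8 = -73/60
d9 = 11/2
d10 = 361/30
d11 = -268/45
endpoint = (14/5, 1787/180)

Apply edit: d1 := 20
  d6 = d4 + d5 - 5 = 37/4
  d7 = d3/3 - d2*5 - d1/5 = -268/15
  d8 = d4 + d7/4 = -73/60
  d9 = d5/2 = 11/2
  d10 = d7/4 + d9*3 = 361/30
  d11 = d7/3 = -268/45
Walk from origin (0, 0):
  seg 1: right by d2 = 14/5 → (14/5, 0)
  seg 2: up by d3 = 2/5 → (14/5, 2/5)
  seg 3: down by d11 = -268/45 → (14/5, 286/45)
  seg 4: down by d7 = -268/15 → (14/5, 218/9)
  seg 5: down by d6 = 37/4 → (14/5, 539/36)
  seg 6: down by d5 = 11 → (14/5, 143/36)
  seg 7: down by d11 = -268/45 → (14/5, 1787/180)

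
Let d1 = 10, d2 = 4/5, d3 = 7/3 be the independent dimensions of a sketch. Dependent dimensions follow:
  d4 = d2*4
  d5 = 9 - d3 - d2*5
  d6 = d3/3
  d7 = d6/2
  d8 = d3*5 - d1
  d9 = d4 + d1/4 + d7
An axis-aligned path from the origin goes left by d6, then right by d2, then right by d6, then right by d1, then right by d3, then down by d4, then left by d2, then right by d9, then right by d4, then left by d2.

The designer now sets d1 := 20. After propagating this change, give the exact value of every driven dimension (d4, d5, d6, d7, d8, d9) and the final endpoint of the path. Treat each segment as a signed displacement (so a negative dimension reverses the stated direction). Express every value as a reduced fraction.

Apply edit: d1 := 20
  d4 = d2*4 = 16/5
  d5 = 9 - d3 - d2*5 = 8/3
  d6 = d3/3 = 7/9
  d7 = d6/2 = 7/18
  d8 = d3*5 - d1 = -25/3
  d9 = d4 + d1/4 + d7 = 773/90
Walk from origin (0, 0):
  seg 1: left by d6 = 7/9 → (-7/9, 0)
  seg 2: right by d2 = 4/5 → (1/45, 0)
  seg 3: right by d6 = 7/9 → (4/5, 0)
  seg 4: right by d1 = 20 → (104/5, 0)
  seg 5: right by d3 = 7/3 → (347/15, 0)
  seg 6: down by d4 = 16/5 → (347/15, -16/5)
  seg 7: left by d2 = 4/5 → (67/3, -16/5)
  seg 8: right by d9 = 773/90 → (2783/90, -16/5)
  seg 9: right by d4 = 16/5 → (3071/90, -16/5)
  seg 10: left by d2 = 4/5 → (2999/90, -16/5)

d4 = 16/5
d5 = 8/3
d6 = 7/9
d7 = 7/18
d8 = -25/3
d9 = 773/90
endpoint = (2999/90, -16/5)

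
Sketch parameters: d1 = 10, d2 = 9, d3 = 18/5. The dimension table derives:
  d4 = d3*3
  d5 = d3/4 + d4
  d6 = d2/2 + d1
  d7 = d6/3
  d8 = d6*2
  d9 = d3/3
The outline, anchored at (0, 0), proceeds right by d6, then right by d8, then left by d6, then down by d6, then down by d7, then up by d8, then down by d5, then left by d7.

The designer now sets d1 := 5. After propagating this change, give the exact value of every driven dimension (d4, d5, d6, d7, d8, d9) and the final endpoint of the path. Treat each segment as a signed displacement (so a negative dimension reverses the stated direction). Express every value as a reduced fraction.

d4 = 54/5
d5 = 117/10
d6 = 19/2
d7 = 19/6
d8 = 19
d9 = 6/5
endpoint = (95/6, -161/30)

Apply edit: d1 := 5
  d4 = d3*3 = 54/5
  d5 = d3/4 + d4 = 117/10
  d6 = d2/2 + d1 = 19/2
  d7 = d6/3 = 19/6
  d8 = d6*2 = 19
  d9 = d3/3 = 6/5
Walk from origin (0, 0):
  seg 1: right by d6 = 19/2 → (19/2, 0)
  seg 2: right by d8 = 19 → (57/2, 0)
  seg 3: left by d6 = 19/2 → (19, 0)
  seg 4: down by d6 = 19/2 → (19, -19/2)
  seg 5: down by d7 = 19/6 → (19, -38/3)
  seg 6: up by d8 = 19 → (19, 19/3)
  seg 7: down by d5 = 117/10 → (19, -161/30)
  seg 8: left by d7 = 19/6 → (95/6, -161/30)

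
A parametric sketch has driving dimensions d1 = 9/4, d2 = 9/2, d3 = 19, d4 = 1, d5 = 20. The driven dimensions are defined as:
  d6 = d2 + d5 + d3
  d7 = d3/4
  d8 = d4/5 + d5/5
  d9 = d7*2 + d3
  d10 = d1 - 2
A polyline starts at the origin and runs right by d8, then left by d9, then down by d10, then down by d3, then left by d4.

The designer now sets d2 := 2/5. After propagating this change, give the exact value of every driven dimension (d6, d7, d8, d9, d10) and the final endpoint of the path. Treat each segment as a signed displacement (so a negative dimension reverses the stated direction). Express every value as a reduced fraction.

Apply edit: d2 := 2/5
  d6 = d2 + d5 + d3 = 197/5
  d7 = d3/4 = 19/4
  d8 = d4/5 + d5/5 = 21/5
  d9 = d7*2 + d3 = 57/2
  d10 = d1 - 2 = 1/4
Walk from origin (0, 0):
  seg 1: right by d8 = 21/5 → (21/5, 0)
  seg 2: left by d9 = 57/2 → (-243/10, 0)
  seg 3: down by d10 = 1/4 → (-243/10, -1/4)
  seg 4: down by d3 = 19 → (-243/10, -77/4)
  seg 5: left by d4 = 1 → (-253/10, -77/4)

d6 = 197/5
d7 = 19/4
d8 = 21/5
d9 = 57/2
d10 = 1/4
endpoint = (-253/10, -77/4)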